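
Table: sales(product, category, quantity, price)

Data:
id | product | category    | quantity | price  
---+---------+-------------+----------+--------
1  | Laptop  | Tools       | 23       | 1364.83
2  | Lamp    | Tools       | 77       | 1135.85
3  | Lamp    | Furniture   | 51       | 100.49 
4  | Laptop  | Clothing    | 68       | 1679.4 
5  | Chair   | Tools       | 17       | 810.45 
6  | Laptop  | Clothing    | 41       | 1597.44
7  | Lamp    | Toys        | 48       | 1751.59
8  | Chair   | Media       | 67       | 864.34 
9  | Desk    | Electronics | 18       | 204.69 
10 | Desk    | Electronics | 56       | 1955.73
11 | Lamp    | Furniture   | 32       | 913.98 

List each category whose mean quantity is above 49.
SELECT category, AVG(quantity)
FROM sales
GROUP BY category
HAVING AVG(quantity) > 49

Result:
  Clothing: avg=54.50
  Media: avg=67.00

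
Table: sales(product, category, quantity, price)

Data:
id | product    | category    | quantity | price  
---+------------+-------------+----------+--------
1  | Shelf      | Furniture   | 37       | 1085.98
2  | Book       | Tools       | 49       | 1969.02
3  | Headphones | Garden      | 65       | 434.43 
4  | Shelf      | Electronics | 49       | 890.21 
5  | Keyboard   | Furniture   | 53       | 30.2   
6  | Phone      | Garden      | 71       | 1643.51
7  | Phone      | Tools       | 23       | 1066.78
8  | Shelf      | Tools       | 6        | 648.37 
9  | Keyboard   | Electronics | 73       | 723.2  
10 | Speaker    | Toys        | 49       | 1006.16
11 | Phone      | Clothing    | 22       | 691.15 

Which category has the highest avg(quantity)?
SELECT category, AVG(quantity) as val
FROM sales
GROUP BY category
ORDER BY val DESC
LIMIT 1

Result: Garden with avg(quantity) = 68.00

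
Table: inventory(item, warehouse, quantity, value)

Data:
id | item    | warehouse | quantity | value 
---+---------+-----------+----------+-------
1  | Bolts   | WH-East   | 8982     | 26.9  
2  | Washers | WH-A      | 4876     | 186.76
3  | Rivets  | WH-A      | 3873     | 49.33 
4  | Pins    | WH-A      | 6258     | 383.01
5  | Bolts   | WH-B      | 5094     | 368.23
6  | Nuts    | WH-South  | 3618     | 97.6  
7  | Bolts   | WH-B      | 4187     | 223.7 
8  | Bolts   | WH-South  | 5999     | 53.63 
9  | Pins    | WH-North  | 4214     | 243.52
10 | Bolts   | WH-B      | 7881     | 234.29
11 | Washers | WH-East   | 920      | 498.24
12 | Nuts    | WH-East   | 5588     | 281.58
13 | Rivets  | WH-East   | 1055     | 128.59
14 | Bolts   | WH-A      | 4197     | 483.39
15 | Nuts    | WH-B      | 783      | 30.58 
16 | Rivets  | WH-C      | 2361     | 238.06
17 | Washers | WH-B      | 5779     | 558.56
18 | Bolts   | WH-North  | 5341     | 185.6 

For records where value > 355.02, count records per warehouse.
SELECT warehouse, COUNT(*)
FROM inventory
WHERE value > 355.02
GROUP BY warehouse

Note: WHERE filters rows before grouping.

Result:
  WH-A: 2
  WH-B: 2
  WH-East: 1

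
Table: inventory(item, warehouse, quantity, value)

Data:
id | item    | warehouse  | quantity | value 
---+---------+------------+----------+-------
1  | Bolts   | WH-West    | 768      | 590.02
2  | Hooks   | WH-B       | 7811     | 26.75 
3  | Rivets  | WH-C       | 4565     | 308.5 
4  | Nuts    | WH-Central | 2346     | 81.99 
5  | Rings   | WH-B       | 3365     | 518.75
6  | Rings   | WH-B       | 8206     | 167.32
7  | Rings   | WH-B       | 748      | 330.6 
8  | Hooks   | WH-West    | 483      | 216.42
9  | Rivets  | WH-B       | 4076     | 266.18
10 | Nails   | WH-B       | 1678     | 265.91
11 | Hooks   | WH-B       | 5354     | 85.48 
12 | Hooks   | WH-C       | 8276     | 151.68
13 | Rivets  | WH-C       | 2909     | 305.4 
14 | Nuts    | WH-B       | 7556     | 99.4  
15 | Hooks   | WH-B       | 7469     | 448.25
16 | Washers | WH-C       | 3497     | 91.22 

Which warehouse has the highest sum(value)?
SELECT warehouse, SUM(value) as val
FROM inventory
GROUP BY warehouse
ORDER BY val DESC
LIMIT 1

Result: WH-B with sum(value) = 2208.64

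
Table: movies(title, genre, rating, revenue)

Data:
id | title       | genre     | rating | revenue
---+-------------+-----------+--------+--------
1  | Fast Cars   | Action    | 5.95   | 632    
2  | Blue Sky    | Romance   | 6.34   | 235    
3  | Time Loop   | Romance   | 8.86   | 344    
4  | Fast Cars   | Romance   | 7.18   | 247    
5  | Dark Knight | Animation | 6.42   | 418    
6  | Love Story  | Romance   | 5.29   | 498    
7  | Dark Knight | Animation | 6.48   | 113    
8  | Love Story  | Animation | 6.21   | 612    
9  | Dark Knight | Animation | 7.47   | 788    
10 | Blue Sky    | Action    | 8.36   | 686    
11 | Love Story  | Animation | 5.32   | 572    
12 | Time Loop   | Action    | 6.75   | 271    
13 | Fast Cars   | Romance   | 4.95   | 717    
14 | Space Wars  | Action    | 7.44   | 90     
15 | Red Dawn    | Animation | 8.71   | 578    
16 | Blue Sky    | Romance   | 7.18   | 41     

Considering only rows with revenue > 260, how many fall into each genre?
SELECT genre, COUNT(*)
FROM movies
WHERE revenue > 260
GROUP BY genre

Note: WHERE filters rows before grouping.

Result:
  Action: 3
  Animation: 5
  Romance: 3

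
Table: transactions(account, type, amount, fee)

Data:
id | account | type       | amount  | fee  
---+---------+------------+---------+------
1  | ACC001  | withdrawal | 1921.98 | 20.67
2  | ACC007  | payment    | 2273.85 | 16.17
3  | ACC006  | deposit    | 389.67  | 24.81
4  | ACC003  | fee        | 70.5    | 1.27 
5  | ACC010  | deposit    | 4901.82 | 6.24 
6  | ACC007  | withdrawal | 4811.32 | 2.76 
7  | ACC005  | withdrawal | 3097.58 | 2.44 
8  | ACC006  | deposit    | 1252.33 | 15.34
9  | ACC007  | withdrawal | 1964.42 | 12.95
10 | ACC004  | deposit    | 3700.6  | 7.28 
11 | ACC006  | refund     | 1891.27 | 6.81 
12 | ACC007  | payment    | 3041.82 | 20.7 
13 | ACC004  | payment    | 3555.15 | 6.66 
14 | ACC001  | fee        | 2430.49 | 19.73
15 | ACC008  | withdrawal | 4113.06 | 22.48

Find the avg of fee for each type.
SELECT type, AVG(fee) as result
FROM transactions
GROUP BY type

Result:
  deposit: 13.42
  fee: 10.50
  payment: 14.51
  refund: 6.81
  withdrawal: 12.26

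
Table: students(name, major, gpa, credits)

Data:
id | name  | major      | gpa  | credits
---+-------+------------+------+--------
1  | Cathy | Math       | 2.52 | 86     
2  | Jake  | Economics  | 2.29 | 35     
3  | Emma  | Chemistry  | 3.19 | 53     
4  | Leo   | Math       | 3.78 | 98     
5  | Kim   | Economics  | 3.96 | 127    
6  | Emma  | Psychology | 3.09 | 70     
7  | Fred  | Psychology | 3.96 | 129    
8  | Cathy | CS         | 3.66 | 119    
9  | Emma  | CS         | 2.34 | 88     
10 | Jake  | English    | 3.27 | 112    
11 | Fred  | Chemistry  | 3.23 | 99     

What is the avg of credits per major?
SELECT major, AVG(credits) as result
FROM students
GROUP BY major

Result:
  CS: 103.50
  Chemistry: 76.00
  Economics: 81.00
  English: 112.00
  Math: 92.00
  Psychology: 99.50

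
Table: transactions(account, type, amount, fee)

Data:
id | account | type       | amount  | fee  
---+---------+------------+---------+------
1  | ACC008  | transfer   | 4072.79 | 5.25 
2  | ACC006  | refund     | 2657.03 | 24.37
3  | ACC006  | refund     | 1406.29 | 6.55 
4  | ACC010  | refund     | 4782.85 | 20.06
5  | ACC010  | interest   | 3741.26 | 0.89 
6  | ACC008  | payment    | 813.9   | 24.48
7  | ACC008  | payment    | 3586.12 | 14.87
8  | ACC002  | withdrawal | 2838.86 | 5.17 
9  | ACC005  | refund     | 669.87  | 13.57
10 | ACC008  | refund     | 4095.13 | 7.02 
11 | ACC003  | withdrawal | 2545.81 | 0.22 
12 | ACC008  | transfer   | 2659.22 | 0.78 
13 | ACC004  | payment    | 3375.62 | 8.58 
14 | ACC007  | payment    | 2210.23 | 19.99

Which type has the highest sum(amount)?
SELECT type, SUM(amount) as val
FROM transactions
GROUP BY type
ORDER BY val DESC
LIMIT 1

Result: refund with sum(amount) = 13611.17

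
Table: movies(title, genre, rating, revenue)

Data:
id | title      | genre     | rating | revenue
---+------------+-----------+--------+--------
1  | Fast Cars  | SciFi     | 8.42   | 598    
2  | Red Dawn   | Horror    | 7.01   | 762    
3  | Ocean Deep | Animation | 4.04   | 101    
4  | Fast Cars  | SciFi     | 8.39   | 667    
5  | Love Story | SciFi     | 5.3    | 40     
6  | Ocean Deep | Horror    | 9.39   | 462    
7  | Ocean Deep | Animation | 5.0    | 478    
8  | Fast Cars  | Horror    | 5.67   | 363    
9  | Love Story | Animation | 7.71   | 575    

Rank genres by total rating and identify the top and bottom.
SELECT genre, SUM(rating)
FROM movies
GROUP BY genre
ORDER BY SUM(rating)

All groups:
  Animation: 16.75
  Horror: 22.07
  SciFi: 22.11

Highest: SciFi (22.11)
Lowest: Animation (16.75)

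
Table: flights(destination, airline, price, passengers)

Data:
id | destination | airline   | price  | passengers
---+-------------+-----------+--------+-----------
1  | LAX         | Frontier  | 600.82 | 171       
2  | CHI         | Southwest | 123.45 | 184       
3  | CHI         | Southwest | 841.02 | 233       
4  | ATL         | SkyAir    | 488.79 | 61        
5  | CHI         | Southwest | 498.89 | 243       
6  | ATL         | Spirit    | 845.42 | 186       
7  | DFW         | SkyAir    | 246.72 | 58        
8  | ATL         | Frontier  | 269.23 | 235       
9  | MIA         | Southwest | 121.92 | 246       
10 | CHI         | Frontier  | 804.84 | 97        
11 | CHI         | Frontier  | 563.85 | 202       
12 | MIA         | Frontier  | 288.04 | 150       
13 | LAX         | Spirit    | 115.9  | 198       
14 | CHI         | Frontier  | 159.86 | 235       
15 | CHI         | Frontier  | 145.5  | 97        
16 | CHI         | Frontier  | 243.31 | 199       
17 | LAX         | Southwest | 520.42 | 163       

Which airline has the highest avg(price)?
SELECT airline, AVG(price) as val
FROM flights
GROUP BY airline
ORDER BY val DESC
LIMIT 1

Result: Spirit with avg(price) = 480.66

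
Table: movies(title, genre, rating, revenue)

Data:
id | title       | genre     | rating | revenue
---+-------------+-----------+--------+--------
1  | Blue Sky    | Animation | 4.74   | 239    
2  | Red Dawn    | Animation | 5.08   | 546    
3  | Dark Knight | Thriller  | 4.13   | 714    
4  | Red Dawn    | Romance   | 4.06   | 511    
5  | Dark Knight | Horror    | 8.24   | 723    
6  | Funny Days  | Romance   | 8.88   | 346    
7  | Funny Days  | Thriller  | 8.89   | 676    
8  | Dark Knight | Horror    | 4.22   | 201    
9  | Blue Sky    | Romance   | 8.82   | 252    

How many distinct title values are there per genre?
SELECT genre, COUNT(DISTINCT title)
FROM movies
GROUP BY genre

Result:
  Animation: 2 distinct
  Horror: 1 distinct
  Romance: 3 distinct
  Thriller: 2 distinct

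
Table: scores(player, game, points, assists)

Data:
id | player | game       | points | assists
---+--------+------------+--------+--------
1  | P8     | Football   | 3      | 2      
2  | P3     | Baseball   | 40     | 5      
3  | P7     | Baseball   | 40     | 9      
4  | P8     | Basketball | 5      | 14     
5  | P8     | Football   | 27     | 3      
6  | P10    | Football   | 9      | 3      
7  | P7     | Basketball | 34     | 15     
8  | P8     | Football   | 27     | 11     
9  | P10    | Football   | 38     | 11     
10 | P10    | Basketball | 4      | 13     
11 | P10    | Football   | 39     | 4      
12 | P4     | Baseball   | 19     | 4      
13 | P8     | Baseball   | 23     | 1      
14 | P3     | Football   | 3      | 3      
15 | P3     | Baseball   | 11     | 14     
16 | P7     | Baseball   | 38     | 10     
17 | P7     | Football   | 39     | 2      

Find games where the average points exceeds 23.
SELECT game, AVG(points)
FROM scores
GROUP BY game
HAVING AVG(points) > 23

Result:
  Baseball: avg=28.50
  Football: avg=23.13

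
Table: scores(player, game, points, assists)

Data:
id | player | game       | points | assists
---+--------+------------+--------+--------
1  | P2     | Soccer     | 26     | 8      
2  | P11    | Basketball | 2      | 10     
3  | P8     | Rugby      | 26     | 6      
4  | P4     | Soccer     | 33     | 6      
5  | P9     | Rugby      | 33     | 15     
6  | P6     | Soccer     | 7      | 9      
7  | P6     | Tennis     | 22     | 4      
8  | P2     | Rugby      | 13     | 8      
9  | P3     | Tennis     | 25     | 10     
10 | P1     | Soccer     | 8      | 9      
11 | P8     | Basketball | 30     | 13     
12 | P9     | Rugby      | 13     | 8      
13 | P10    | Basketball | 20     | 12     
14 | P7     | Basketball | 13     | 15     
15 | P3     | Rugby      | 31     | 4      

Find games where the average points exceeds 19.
SELECT game, AVG(points)
FROM scores
GROUP BY game
HAVING AVG(points) > 19

Result:
  Rugby: avg=23.20
  Tennis: avg=23.50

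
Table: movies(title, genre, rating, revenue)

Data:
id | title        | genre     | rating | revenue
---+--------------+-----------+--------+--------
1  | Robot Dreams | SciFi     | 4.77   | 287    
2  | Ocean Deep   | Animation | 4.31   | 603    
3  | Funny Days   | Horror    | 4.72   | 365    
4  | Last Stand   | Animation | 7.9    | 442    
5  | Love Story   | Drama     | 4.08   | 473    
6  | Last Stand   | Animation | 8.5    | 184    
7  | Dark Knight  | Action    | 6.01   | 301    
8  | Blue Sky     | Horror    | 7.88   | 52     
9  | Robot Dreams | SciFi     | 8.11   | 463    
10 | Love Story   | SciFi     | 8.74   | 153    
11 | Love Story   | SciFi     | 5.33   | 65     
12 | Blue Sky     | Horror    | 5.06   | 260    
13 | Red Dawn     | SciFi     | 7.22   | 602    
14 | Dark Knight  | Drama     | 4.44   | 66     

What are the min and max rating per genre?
SELECT genre, MIN(rating), MAX(rating)
FROM movies
GROUP BY genre

Result:
  Action: min=6.01, max=6.01
  Animation: min=4.31, max=8.50
  Drama: min=4.08, max=4.44
  Horror: min=4.72, max=7.88
  SciFi: min=4.77, max=8.74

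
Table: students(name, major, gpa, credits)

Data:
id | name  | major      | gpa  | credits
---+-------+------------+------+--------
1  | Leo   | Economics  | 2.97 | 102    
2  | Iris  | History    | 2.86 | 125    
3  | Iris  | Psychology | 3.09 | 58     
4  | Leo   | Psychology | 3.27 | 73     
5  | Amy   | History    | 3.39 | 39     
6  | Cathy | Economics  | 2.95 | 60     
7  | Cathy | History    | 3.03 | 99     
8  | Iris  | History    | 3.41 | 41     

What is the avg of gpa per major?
SELECT major, AVG(gpa) as result
FROM students
GROUP BY major

Result:
  Economics: 2.96
  History: 3.17
  Psychology: 3.18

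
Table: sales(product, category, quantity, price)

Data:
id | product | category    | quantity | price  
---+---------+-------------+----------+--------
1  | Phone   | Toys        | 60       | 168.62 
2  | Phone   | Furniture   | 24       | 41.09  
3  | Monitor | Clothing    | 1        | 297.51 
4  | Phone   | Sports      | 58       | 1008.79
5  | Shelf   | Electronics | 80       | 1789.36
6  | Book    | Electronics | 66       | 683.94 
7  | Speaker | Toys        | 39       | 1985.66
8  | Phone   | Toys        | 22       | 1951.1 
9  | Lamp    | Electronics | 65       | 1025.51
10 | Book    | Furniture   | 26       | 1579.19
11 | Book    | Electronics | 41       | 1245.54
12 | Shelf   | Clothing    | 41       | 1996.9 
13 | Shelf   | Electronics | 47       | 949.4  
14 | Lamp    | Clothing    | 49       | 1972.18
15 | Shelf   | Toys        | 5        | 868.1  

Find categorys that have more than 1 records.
SELECT category, COUNT(*) as cnt
FROM sales
GROUP BY category
HAVING COUNT(*) > 1

Result:
  Clothing: 3
  Electronics: 5
  Furniture: 2
  Toys: 4

Note: HAVING filters groups after aggregation, WHERE filters rows before.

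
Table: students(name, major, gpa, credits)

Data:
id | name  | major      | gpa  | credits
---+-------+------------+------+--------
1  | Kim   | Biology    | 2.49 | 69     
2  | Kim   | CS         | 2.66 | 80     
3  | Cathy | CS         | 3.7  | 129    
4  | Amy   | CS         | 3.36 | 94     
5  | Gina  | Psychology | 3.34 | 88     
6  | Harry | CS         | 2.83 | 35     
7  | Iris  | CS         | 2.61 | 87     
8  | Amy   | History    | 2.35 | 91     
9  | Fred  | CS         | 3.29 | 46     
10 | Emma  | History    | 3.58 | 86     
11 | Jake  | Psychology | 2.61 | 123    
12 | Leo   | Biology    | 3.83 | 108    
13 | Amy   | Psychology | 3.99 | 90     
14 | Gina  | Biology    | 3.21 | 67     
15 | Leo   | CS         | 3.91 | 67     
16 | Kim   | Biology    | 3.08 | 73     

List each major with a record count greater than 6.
SELECT major, COUNT(*) as cnt
FROM students
GROUP BY major
HAVING COUNT(*) > 6

Result:
  CS: 7

Note: HAVING filters groups after aggregation, WHERE filters rows before.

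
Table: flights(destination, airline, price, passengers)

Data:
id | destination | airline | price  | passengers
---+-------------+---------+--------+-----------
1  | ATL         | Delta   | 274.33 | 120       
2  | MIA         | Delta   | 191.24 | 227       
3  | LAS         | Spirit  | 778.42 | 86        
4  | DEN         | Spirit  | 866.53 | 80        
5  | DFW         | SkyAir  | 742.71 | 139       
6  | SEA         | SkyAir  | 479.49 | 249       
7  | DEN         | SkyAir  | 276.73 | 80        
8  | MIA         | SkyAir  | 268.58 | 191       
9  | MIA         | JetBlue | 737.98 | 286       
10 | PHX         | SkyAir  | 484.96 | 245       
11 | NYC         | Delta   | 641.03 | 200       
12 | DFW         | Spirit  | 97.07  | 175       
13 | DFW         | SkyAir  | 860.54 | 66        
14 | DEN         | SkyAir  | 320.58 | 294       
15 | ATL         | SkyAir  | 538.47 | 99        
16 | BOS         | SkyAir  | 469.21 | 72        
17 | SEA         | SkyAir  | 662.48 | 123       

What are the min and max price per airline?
SELECT airline, MIN(price), MAX(price)
FROM flights
GROUP BY airline

Result:
  Delta: min=191.24, max=641.03
  JetBlue: min=737.98, max=737.98
  SkyAir: min=268.58, max=860.54
  Spirit: min=97.07, max=866.53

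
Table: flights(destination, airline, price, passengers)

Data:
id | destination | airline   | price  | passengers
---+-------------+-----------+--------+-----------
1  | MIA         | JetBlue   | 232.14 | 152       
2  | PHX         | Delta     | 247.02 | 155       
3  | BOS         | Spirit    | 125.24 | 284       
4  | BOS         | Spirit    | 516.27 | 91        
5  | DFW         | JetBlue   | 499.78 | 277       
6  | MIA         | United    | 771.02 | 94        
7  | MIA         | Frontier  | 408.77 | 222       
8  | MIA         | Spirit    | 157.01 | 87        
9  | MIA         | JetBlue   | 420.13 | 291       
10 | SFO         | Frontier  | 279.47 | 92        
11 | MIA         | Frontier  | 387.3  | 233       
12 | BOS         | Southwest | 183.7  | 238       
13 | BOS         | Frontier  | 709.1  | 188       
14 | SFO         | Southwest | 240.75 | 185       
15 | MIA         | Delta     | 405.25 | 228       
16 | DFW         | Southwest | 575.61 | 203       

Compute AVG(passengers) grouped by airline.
SELECT airline, AVG(passengers) as result
FROM flights
GROUP BY airline

Result:
  Delta: 191.50
  Frontier: 183.75
  JetBlue: 240.00
  Southwest: 208.67
  Spirit: 154.00
  United: 94.00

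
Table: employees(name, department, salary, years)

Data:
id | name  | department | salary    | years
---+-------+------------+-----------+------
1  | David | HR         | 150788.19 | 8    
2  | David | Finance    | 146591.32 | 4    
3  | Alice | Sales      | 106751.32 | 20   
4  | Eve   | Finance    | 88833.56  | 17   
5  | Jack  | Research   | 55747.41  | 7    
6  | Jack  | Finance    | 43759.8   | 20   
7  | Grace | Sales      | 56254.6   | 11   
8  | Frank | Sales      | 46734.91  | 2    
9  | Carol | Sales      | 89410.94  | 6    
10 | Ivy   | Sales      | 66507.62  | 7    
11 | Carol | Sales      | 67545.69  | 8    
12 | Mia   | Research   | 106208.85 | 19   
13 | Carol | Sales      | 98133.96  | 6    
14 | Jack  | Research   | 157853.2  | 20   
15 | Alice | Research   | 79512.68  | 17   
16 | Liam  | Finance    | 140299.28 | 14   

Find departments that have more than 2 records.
SELECT department, COUNT(*) as cnt
FROM employees
GROUP BY department
HAVING COUNT(*) > 2

Result:
  Finance: 4
  Research: 4
  Sales: 7

Note: HAVING filters groups after aggregation, WHERE filters rows before.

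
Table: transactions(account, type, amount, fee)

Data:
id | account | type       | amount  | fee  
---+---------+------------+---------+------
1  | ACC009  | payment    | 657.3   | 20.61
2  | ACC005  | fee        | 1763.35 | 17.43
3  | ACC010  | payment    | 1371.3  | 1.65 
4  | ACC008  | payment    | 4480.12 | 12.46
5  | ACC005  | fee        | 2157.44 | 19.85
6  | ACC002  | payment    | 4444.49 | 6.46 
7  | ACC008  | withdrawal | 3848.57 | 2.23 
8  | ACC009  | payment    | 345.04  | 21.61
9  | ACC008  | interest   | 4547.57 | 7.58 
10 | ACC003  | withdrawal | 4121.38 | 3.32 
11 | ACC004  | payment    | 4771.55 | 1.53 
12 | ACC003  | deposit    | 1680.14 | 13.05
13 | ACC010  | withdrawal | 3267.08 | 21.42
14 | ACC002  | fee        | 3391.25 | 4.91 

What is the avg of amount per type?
SELECT type, AVG(amount) as result
FROM transactions
GROUP BY type

Result:
  deposit: 1680.14
  fee: 2437.35
  interest: 4547.57
  payment: 2678.30
  withdrawal: 3745.68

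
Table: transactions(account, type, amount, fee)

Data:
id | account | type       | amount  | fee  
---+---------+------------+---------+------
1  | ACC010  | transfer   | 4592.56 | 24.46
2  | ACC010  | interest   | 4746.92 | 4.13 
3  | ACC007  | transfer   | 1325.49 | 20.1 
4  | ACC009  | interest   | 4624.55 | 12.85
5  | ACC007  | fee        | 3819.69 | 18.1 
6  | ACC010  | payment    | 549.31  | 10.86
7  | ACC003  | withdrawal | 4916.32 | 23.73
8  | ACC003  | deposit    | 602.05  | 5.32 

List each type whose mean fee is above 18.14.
SELECT type, AVG(fee)
FROM transactions
GROUP BY type
HAVING AVG(fee) > 18.14

Result:
  transfer: avg=22.28
  withdrawal: avg=23.73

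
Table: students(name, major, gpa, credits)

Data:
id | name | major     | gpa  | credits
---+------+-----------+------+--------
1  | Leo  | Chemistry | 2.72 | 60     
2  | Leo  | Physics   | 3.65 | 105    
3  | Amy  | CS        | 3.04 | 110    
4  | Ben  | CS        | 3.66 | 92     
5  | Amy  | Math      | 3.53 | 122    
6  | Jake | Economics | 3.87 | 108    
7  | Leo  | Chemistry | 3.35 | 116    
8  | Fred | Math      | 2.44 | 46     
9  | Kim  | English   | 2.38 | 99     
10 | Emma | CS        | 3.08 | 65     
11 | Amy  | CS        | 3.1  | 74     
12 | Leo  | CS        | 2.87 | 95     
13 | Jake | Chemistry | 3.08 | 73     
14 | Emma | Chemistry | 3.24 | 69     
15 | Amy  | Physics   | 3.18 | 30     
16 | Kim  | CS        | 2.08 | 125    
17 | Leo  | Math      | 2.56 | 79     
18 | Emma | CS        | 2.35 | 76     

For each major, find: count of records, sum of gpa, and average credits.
SELECT major,
       COUNT(*) as cnt,
       SUM(gpa) as total_gpa,
       AVG(credits) as avg_credits
FROM students
GROUP BY major

Result:
  CS: 7 records, 20.18 total gpa, 91.00 avg credits
  Chemistry: 4 records, 12.39 total gpa, 79.50 avg credits
  Economics: 1 records, 3.87 total gpa, 108.00 avg credits
  English: 1 records, 2.38 total gpa, 99.00 avg credits
  Math: 3 records, 8.53 total gpa, 82.33 avg credits
  Physics: 2 records, 6.83 total gpa, 67.50 avg credits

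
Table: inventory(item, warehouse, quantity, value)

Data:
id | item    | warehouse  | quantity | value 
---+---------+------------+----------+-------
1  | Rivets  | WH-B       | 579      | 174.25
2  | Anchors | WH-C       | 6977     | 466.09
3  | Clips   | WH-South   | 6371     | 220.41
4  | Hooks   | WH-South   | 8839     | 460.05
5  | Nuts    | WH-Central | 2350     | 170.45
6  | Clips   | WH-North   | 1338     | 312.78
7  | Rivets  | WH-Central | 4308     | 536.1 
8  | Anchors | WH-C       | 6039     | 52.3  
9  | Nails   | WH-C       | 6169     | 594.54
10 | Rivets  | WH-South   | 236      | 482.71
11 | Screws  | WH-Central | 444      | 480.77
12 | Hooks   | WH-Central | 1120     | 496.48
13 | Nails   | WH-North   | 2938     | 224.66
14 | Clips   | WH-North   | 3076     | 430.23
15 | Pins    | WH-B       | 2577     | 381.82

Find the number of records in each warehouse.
SELECT warehouse, COUNT(*) as count
FROM inventory
GROUP BY warehouse

Result:
  WH-B: 2
  WH-C: 3
  WH-Central: 4
  WH-North: 3
  WH-South: 3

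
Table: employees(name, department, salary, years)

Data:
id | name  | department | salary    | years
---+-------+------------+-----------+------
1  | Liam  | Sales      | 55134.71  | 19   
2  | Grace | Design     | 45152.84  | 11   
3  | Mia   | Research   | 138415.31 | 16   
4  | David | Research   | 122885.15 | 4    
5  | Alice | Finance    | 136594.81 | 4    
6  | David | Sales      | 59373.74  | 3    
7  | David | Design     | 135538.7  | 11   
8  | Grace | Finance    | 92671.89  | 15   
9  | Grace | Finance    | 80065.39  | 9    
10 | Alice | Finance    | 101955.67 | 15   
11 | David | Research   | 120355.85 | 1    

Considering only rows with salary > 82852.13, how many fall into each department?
SELECT department, COUNT(*)
FROM employees
WHERE salary > 82852.13
GROUP BY department

Note: WHERE filters rows before grouping.

Result:
  Design: 1
  Finance: 3
  Research: 3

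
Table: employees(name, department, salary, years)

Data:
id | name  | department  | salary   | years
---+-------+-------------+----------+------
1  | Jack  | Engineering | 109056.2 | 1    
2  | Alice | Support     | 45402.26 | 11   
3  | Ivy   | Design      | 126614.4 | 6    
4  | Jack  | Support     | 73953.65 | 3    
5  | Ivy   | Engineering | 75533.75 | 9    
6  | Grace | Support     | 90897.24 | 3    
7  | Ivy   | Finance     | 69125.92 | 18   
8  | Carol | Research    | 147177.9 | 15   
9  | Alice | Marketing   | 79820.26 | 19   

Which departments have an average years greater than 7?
SELECT department, AVG(years)
FROM employees
GROUP BY department
HAVING AVG(years) > 7

Result:
  Finance: avg=18.00
  Marketing: avg=19.00
  Research: avg=15.00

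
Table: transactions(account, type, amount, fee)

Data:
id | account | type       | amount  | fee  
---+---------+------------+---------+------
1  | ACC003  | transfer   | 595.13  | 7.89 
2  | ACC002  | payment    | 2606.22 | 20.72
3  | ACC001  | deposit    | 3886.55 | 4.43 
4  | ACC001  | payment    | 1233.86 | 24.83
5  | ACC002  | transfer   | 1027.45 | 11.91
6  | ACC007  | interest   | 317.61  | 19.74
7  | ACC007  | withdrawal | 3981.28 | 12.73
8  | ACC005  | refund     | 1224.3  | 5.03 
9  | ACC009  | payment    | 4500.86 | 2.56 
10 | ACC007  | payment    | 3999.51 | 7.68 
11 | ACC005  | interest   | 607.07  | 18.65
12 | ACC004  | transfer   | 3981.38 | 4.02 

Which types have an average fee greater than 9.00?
SELECT type, AVG(fee)
FROM transactions
GROUP BY type
HAVING AVG(fee) > 9.00

Result:
  interest: avg=19.20
  payment: avg=13.95
  withdrawal: avg=12.73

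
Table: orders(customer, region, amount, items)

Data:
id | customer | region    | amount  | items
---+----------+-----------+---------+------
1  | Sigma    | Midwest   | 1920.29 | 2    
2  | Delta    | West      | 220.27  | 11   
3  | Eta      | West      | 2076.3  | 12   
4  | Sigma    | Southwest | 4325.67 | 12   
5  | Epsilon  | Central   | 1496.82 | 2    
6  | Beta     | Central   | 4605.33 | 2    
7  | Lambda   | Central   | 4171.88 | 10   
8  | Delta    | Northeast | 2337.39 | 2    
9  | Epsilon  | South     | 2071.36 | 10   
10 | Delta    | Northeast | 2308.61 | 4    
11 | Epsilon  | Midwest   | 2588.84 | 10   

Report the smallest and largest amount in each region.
SELECT region, MIN(amount), MAX(amount)
FROM orders
GROUP BY region

Result:
  Central: min=1496.82, max=4605.33
  Midwest: min=1920.29, max=2588.84
  Northeast: min=2308.61, max=2337.39
  South: min=2071.36, max=2071.36
  Southwest: min=4325.67, max=4325.67
  West: min=220.27, max=2076.30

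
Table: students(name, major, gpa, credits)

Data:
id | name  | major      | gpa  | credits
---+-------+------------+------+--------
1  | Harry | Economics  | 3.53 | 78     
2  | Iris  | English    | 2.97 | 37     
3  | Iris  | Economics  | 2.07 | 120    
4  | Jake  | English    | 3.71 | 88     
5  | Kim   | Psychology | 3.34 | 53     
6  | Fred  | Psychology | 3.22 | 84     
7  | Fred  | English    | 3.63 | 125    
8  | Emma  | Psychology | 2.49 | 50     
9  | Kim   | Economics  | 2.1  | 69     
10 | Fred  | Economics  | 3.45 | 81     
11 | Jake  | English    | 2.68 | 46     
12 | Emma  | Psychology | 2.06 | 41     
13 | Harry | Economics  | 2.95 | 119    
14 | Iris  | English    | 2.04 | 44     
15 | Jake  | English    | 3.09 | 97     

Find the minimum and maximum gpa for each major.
SELECT major, MIN(gpa), MAX(gpa)
FROM students
GROUP BY major

Result:
  Economics: min=2.07, max=3.53
  English: min=2.04, max=3.71
  Psychology: min=2.06, max=3.34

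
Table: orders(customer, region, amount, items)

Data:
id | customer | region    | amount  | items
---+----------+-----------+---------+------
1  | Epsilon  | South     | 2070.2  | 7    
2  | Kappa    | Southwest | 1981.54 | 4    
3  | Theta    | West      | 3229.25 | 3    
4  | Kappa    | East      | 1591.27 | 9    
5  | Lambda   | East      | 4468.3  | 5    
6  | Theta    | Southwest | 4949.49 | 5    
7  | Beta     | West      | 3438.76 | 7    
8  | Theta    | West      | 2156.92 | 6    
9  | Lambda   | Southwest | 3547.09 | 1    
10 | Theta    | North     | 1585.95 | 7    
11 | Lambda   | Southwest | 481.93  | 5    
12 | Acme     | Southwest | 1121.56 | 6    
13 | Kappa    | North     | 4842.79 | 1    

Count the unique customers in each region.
SELECT region, COUNT(DISTINCT customer)
FROM orders
GROUP BY region

Result:
  East: 2 distinct
  North: 2 distinct
  South: 1 distinct
  Southwest: 4 distinct
  West: 2 distinct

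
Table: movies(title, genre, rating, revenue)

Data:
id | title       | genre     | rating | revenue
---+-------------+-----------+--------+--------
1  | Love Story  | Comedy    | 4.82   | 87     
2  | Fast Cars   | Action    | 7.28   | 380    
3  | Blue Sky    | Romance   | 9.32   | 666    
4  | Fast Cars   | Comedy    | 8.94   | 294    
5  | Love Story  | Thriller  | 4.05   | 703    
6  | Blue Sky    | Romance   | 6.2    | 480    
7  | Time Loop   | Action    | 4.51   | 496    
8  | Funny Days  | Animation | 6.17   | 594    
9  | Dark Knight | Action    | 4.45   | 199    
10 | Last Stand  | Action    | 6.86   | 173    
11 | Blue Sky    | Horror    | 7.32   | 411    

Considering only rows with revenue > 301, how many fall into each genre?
SELECT genre, COUNT(*)
FROM movies
WHERE revenue > 301
GROUP BY genre

Note: WHERE filters rows before grouping.

Result:
  Action: 2
  Animation: 1
  Horror: 1
  Romance: 2
  Thriller: 1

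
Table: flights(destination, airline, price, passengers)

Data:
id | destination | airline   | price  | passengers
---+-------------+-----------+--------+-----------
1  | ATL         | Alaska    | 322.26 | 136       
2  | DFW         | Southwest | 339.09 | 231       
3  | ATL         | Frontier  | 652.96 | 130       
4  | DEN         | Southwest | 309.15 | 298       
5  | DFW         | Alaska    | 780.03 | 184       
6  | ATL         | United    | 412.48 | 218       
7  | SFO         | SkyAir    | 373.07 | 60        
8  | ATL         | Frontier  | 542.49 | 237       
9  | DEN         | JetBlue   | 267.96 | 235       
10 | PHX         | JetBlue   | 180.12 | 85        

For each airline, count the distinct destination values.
SELECT airline, COUNT(DISTINCT destination)
FROM flights
GROUP BY airline

Result:
  Alaska: 2 distinct
  Frontier: 1 distinct
  JetBlue: 2 distinct
  SkyAir: 1 distinct
  Southwest: 2 distinct
  United: 1 distinct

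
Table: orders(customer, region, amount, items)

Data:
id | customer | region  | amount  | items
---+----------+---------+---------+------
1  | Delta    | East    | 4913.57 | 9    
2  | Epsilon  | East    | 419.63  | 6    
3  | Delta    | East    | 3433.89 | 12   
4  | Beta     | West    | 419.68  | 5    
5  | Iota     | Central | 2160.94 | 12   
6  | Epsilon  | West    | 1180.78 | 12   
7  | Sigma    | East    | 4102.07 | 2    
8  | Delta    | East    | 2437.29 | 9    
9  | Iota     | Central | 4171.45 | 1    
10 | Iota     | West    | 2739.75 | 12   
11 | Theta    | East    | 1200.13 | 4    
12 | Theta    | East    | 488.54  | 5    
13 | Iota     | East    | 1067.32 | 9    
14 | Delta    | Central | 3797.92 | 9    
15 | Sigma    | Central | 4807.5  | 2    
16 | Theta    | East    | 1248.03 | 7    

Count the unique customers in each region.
SELECT region, COUNT(DISTINCT customer)
FROM orders
GROUP BY region

Result:
  Central: 3 distinct
  East: 5 distinct
  West: 3 distinct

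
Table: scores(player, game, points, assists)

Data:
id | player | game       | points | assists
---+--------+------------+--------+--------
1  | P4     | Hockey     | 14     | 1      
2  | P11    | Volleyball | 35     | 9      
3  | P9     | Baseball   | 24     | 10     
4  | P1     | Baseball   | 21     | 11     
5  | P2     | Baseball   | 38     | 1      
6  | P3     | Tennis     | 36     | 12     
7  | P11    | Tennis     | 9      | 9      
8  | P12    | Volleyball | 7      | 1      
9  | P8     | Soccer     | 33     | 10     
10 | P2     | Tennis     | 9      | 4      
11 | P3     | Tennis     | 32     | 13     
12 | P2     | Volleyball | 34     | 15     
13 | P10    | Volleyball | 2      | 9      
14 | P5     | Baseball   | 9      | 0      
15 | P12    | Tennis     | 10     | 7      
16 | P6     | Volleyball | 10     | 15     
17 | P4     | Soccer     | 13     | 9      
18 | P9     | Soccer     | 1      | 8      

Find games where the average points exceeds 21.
SELECT game, AVG(points)
FROM scores
GROUP BY game
HAVING AVG(points) > 21

Result:
  Baseball: avg=23.00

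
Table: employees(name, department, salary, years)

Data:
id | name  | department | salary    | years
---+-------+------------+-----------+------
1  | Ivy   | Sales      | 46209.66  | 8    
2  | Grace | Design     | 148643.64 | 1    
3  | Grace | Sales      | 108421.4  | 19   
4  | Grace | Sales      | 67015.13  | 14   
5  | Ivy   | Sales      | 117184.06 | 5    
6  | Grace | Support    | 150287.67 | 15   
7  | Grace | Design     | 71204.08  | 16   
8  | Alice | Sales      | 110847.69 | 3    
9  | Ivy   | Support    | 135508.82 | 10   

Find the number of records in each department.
SELECT department, COUNT(*) as count
FROM employees
GROUP BY department

Result:
  Design: 2
  Sales: 5
  Support: 2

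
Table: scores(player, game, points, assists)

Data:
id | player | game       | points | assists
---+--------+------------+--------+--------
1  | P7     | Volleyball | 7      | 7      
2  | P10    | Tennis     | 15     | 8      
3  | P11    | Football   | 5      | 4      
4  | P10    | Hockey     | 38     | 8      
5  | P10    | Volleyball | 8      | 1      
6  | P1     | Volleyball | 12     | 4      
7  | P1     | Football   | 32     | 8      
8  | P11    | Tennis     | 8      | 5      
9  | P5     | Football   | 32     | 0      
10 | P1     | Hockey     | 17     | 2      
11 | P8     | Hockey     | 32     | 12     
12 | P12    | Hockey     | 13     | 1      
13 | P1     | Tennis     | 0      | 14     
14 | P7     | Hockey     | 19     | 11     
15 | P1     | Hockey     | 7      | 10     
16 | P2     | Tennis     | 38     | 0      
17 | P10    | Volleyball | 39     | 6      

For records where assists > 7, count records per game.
SELECT game, COUNT(*)
FROM scores
WHERE assists > 7
GROUP BY game

Note: WHERE filters rows before grouping.

Result:
  Football: 1
  Hockey: 4
  Tennis: 2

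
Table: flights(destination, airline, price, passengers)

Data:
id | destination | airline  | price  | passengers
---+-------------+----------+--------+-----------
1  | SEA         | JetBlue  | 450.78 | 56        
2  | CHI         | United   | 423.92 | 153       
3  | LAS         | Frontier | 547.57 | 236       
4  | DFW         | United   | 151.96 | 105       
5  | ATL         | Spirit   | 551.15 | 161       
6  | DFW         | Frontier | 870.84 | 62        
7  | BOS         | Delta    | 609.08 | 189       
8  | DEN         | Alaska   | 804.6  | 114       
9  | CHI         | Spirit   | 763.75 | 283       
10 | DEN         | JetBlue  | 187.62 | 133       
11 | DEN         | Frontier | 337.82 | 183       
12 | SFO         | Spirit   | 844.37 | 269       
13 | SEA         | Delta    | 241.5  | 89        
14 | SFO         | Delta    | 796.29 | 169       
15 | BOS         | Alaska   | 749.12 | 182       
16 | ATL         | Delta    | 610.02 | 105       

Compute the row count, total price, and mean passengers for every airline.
SELECT airline,
       COUNT(*) as cnt,
       SUM(price) as total_price,
       AVG(passengers) as avg_passengers
FROM flights
GROUP BY airline

Result:
  Alaska: 2 records, 1553.72 total price, 148.00 avg passengers
  Delta: 4 records, 2256.89 total price, 138.00 avg passengers
  Frontier: 3 records, 1756.23 total price, 160.33 avg passengers
  JetBlue: 2 records, 638.40 total price, 94.50 avg passengers
  Spirit: 3 records, 2159.27 total price, 237.67 avg passengers
  United: 2 records, 575.88 total price, 129.00 avg passengers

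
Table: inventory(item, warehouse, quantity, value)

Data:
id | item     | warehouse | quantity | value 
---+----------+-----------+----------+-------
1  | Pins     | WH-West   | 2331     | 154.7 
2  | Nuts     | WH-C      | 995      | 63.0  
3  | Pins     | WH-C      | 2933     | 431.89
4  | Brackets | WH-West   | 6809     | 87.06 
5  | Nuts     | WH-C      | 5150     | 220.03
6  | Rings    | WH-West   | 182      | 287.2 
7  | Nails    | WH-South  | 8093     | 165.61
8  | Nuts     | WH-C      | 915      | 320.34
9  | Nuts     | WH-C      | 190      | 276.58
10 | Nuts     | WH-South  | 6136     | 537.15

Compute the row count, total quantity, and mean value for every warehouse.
SELECT warehouse,
       COUNT(*) as cnt,
       SUM(quantity) as total_quantity,
       AVG(value) as avg_value
FROM inventory
GROUP BY warehouse

Result:
  WH-C: 5 records, 10183 total quantity, 262.37 avg value
  WH-South: 2 records, 14229 total quantity, 351.38 avg value
  WH-West: 3 records, 9322 total quantity, 176.32 avg value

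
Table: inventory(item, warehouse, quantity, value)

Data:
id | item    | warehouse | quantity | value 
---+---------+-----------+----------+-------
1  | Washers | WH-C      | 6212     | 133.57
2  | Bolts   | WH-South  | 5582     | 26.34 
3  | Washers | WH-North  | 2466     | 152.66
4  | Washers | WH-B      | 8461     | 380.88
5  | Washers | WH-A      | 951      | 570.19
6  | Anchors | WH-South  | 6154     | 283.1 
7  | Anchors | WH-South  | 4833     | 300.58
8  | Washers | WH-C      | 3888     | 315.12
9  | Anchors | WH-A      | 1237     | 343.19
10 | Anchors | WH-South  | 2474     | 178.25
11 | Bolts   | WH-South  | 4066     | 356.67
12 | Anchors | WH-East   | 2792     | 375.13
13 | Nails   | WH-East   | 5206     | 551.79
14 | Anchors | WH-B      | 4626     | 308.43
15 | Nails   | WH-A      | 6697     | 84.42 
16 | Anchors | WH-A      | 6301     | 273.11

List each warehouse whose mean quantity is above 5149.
SELECT warehouse, AVG(quantity)
FROM inventory
GROUP BY warehouse
HAVING AVG(quantity) > 5149

Result:
  WH-B: avg=6543.50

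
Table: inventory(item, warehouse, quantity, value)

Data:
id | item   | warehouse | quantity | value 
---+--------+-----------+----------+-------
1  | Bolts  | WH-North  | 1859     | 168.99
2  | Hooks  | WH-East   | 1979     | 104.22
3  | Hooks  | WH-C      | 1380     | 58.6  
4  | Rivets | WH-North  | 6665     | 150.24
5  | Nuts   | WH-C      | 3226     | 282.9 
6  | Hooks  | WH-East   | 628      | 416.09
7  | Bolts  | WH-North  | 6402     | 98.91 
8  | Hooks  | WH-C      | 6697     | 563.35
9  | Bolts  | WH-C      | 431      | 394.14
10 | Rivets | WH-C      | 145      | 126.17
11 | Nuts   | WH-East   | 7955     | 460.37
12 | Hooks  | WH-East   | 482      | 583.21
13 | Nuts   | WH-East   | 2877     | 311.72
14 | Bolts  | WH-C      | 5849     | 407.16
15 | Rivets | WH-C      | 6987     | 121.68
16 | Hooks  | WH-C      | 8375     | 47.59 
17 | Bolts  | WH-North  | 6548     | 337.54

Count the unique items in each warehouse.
SELECT warehouse, COUNT(DISTINCT item)
FROM inventory
GROUP BY warehouse

Result:
  WH-C: 4 distinct
  WH-East: 2 distinct
  WH-North: 2 distinct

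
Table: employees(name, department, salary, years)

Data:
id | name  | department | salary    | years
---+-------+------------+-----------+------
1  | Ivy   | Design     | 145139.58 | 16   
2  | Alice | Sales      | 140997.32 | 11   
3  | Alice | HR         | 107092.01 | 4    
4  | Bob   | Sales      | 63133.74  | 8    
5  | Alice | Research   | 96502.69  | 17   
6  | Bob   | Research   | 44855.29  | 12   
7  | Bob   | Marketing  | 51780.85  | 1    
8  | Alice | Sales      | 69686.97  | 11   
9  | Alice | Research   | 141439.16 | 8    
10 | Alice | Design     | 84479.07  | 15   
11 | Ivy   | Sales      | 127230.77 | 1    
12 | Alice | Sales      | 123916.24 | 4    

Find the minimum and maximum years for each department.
SELECT department, MIN(years), MAX(years)
FROM employees
GROUP BY department

Result:
  Design: min=15, max=16
  HR: min=4, max=4
  Marketing: min=1, max=1
  Research: min=8, max=17
  Sales: min=1, max=11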